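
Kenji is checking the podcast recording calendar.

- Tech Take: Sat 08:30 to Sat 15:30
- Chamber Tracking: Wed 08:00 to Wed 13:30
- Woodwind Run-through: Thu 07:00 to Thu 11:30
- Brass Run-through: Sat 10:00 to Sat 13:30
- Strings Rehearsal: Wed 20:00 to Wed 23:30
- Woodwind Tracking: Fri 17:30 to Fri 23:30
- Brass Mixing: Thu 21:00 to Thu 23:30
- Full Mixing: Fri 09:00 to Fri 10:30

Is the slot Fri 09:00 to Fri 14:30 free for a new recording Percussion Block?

No — it overlaps Full Mixing

Chamber Tracking: ends Wed 13:30 at or before Percussion Block starts Fri 09:00 → clear.
Strings Rehearsal: ends Wed 23:30 at or before Percussion Block starts Fri 09:00 → clear.
Woodwind Run-through: ends Thu 11:30 at or before Percussion Block starts Fri 09:00 → clear.
Brass Mixing: ends Thu 23:30 at or before Percussion Block starts Fri 09:00 → clear.
Full Mixing: starts Fri 09:00 before Percussion Block ends Fri 14:30, and ends Fri 10:30 after Percussion Block starts Fri 09:00 → overlap.
Woodwind Tracking: starts Fri 17:30 at or after Percussion Block ends Fri 14:30 → clear.
Tech Take: starts Sat 08:30 at or after Percussion Block ends Fri 14:30 → clear.
Brass Run-through: starts Sat 10:00 at or after Percussion Block ends Fri 14:30 → clear.
Percussion Block overlaps Full Mixing.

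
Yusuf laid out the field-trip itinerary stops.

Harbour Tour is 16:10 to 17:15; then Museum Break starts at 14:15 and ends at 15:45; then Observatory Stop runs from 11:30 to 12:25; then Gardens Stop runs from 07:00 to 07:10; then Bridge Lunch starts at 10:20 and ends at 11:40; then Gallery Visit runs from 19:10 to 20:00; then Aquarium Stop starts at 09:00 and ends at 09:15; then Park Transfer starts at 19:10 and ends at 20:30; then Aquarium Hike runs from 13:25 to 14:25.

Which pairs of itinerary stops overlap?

Sorted by start: Gardens Stop, Aquarium Stop, Bridge Lunch, Observatory Stop, Aquarium Hike, Museum Break, Harbour Tour, Park Transfer, Gallery Visit.
Aquarium Stop starts after Gardens Stop ends, so Gardens Stop has no further overlaps.
Bridge Lunch starts after Aquarium Stop ends, so Aquarium Stop has no further overlaps.
Observatory Stop starts before Bridge Lunch ends → Bridge Lunch and Observatory Stop overlap.
Aquarium Hike starts after Bridge Lunch ends, so Bridge Lunch has no further overlaps.
Aquarium Hike starts after Observatory Stop ends, so Observatory Stop has no further overlaps.
Museum Break starts before Aquarium Hike ends → Aquarium Hike and Museum Break overlap.
Harbour Tour starts after Aquarium Hike ends, so Aquarium Hike has no further overlaps.
Harbour Tour starts after Museum Break ends, so Museum Break has no further overlaps.
Park Transfer starts after Harbour Tour ends, so Harbour Tour has no further overlaps.
Gallery Visit starts before Park Transfer ends → Park Transfer and Gallery Visit overlap.

Aquarium Hike & Museum Break, Bridge Lunch & Observatory Stop, Gallery Visit & Park Transfer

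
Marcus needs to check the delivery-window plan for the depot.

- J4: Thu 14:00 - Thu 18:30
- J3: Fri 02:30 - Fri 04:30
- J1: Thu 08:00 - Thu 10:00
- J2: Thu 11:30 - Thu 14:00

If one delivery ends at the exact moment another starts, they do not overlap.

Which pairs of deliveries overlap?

Check each pair: they overlap iff neither finishes before the other starts.
Sorted by start: J1, J2, J4, J3.
J2 starts after J1 ends — done with J1.
J4 starts exactly when J2 ends (back-to-back, no overlap) — done with J2.
J3 starts after J4 ends.

none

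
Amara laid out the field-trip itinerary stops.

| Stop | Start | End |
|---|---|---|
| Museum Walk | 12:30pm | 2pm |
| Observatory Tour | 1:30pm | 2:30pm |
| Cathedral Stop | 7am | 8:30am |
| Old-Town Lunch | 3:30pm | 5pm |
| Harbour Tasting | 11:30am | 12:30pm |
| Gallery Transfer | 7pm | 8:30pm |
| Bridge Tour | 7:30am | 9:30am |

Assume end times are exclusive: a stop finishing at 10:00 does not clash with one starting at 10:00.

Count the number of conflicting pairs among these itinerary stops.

Check each pair: they overlap iff neither finishes before the other starts.
Sorted by start: Cathedral Stop, Bridge Tour, Harbour Tasting, Museum Walk, Observatory Tour, Old-Town Lunch, Gallery Transfer.
Bridge Tour starts before Cathedral Stop ends → Cathedral Stop and Bridge Tour overlap.
Harbour Tasting starts after Cathedral Stop ends; Cathedral Stop is clear from here.
Harbour Tasting starts after Bridge Tour ends; Bridge Tour is clear from here.
Museum Walk starts exactly when Harbour Tasting ends (back-to-back, no overlap); Harbour Tasting is clear from here.
Observatory Tour starts before Museum Walk ends → Museum Walk and Observatory Tour overlap.
Old-Town Lunch starts after Museum Walk ends; Museum Walk is clear from here.
Old-Town Lunch starts after Observatory Tour ends; Observatory Tour is clear from here.
Gallery Transfer starts after Old-Town Lunch ends.
Overlapping pairs: Bridge Tour & Cathedral Stop, Museum Walk & Observatory Tour — 2 in total.

2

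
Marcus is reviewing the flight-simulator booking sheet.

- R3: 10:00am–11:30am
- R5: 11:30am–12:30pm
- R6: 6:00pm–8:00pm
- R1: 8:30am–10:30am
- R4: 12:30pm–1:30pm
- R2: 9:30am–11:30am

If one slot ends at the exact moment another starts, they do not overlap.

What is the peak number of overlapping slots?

3

Walk through starts and ends in time order (an end at T is processed before a start at T):
8:30am start R1 → 1
9:30am start R2 → 2
10:00am start R3 → 3
10:30am end R1 → 2
11:30am end R2 → 1
11:30am end R3 → 0
11:30am start R5 → 1
12:30pm end R5 → 0
12:30pm start R4 → 1
1:30pm end R4 → 0
6:00pm start R6 → 1
8:00pm end R6 → 0
Peak is 3, at 10:00am (R1, R2, R3).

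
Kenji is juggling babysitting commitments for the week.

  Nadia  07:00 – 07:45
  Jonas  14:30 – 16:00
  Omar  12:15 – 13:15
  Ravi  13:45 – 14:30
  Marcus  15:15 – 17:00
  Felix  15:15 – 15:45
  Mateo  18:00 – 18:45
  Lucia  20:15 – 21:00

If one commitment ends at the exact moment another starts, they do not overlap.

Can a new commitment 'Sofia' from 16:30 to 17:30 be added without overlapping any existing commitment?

Nadia: ends 07:45 at or before Sofia starts 16:30 → clear.
Omar: ends 13:15 at or before Sofia starts 16:30 → clear.
Ravi: ends 14:30 at or before Sofia starts 16:30 → clear.
Jonas: ends 16:00 at or before Sofia starts 16:30 → clear.
Marcus: starts 15:15 before Sofia ends 17:30, and ends 17:00 after Sofia starts 16:30 → overlap.
Felix: ends 15:45 at or before Sofia starts 16:30 → clear.
Mateo: starts 18:00 at or after Sofia ends 17:30 → clear.
Lucia: starts 20:15 at or after Sofia ends 17:30 → clear.
Sofia overlaps Marcus.

No — it overlaps Marcus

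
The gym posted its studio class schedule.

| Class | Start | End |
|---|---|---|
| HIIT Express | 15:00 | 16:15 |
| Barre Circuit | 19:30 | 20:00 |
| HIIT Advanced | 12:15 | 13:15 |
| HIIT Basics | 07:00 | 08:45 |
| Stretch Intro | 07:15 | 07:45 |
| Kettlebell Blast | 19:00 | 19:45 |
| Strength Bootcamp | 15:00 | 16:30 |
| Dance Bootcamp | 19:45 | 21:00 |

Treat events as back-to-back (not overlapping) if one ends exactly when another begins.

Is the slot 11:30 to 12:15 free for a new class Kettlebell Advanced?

HIIT Basics: ends 08:45 at or before Kettlebell Advanced starts 11:30 → clear.
Stretch Intro: ends 07:45 at or before Kettlebell Advanced starts 11:30 → clear.
HIIT Advanced: starts 12:15 at or after Kettlebell Advanced ends 12:15 → clear.
HIIT Express: starts 15:00 at or after Kettlebell Advanced ends 12:15 → clear.
Strength Bootcamp: starts 15:00 at or after Kettlebell Advanced ends 12:15 → clear.
Kettlebell Blast: starts 19:00 at or after Kettlebell Advanced ends 12:15 → clear.
Barre Circuit: starts 19:30 at or after Kettlebell Advanced ends 12:15 → clear.
Dance Bootcamp: starts 19:45 at or after Kettlebell Advanced ends 12:15 → clear.

Yes — the slot is free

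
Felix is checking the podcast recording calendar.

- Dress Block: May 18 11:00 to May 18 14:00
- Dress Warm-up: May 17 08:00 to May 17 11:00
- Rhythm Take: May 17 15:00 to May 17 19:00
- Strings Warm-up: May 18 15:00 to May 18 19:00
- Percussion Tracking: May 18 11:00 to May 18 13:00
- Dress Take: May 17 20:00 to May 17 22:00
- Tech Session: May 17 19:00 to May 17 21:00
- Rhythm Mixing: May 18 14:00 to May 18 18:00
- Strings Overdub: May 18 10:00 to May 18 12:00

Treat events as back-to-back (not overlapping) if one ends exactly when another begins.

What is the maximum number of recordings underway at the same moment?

3

Sweep the timeline, counting +1 at each start and −1 at each end (ends before starts at a tie):
May 17 08:00 start Dress Warm-up → 1
May 17 11:00 end Dress Warm-up → 0
May 17 15:00 start Rhythm Take → 1
May 17 19:00 end Rhythm Take → 0
May 17 19:00 start Tech Session → 1
May 17 20:00 start Dress Take → 2
May 17 21:00 end Tech Session → 1
May 17 22:00 end Dress Take → 0
May 18 10:00 start Strings Overdub → 1
May 18 11:00 start Dress Block → 2
May 18 11:00 start Percussion Tracking → 3
May 18 12:00 end Strings Overdub → 2
May 18 13:00 end Percussion Tracking → 1
May 18 14:00 end Dress Block → 0
May 18 14:00 start Rhythm Mixing → 1
May 18 15:00 start Strings Warm-up → 2
May 18 18:00 end Rhythm Mixing → 1
May 18 19:00 end Strings Warm-up → 0
Peak is 3, at May 18 11:00 (Dress Block, Percussion Tracking, Strings Overdub).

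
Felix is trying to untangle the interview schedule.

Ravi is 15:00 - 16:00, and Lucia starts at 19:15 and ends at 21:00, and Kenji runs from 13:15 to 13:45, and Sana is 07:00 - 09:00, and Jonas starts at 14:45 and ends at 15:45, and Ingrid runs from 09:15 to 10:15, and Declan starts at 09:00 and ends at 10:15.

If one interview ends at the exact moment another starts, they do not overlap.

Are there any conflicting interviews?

Sorted by start: Sana, Declan, Ingrid, Kenji, Jonas, Ravi, Lucia.
Declan starts exactly when Sana ends (back-to-back, no overlap); Sana is clear from here.
Ingrid starts before Declan ends → Declan and Ingrid overlap.
That's a conflict, so the schedule is not conflict-free.

Yes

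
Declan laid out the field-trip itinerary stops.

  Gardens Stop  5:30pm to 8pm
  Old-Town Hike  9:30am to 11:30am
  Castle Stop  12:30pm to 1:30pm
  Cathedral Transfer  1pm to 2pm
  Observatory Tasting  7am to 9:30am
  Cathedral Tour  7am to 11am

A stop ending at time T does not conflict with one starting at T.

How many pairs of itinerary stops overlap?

Two intervals overlap when each starts before the other ends.
Sorted by start: Cathedral Tour, Observatory Tasting, Old-Town Hike, Castle Stop, Cathedral Transfer, Gardens Stop.
Observatory Tasting starts before Cathedral Tour ends → Cathedral Tour and Observatory Tasting overlap.
Old-Town Hike starts before Cathedral Tour ends → Cathedral Tour and Old-Town Hike overlap.
Castle Stop starts after Cathedral Tour ends — done with Cathedral Tour.
Old-Town Hike starts exactly when Observatory Tasting ends (back-to-back, no overlap) — done with Observatory Tasting.
Castle Stop starts after Old-Town Hike ends — done with Old-Town Hike.
Cathedral Transfer starts before Castle Stop ends → Castle Stop and Cathedral Transfer overlap.
Gardens Stop starts after Castle Stop ends.
Gardens Stop starts after Cathedral Transfer ends.
Overlapping pairs: Castle Stop & Cathedral Transfer, Cathedral Tour & Observatory Tasting, Cathedral Tour & Old-Town Hike — 3 in total.

3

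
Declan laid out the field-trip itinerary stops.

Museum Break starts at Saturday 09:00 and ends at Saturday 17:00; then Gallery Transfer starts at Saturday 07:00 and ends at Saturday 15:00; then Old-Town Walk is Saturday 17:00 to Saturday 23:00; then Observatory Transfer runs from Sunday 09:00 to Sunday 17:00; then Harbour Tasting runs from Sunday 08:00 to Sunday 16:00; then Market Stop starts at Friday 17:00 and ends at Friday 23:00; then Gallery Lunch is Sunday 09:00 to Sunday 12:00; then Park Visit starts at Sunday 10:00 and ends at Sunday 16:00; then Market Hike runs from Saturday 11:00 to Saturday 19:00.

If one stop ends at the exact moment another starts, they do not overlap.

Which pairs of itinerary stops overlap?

Gallery Lunch & Harbour Tasting, Gallery Lunch & Observatory Transfer, Gallery Lunch & Park Visit, Gallery Transfer & Market Hike, Gallery Transfer & Museum Break, Harbour Tasting & Observatory Transfer, Harbour Tasting & Park Visit, Market Hike & Museum Break, Market Hike & Old-Town Walk, Observatory Transfer & Park Visit

Sorted by start: Market Stop, Gallery Transfer, Museum Break, Market Hike, Old-Town Walk, Harbour Tasting, Gallery Lunch, Observatory Transfer, Park Visit.
Gallery Transfer starts after Market Stop ends; Market Stop is clear from here.
Museum Break starts before Gallery Transfer ends → Gallery Transfer and Museum Break overlap.
Market Hike starts before Gallery Transfer ends → Gallery Transfer and Market Hike overlap.
Old-Town Walk starts after Gallery Transfer ends; Gallery Transfer is clear from here.
Market Hike starts before Museum Break ends → Museum Break and Market Hike overlap.
Old-Town Walk starts exactly when Museum Break ends (back-to-back, no overlap); Museum Break is clear from here.
Old-Town Walk starts before Market Hike ends → Market Hike and Old-Town Walk overlap.
Harbour Tasting starts after Market Hike ends; Market Hike is clear from here.
Harbour Tasting starts after Old-Town Walk ends; Old-Town Walk is clear from here.
Gallery Lunch starts before Harbour Tasting ends → Harbour Tasting and Gallery Lunch overlap.
Observatory Transfer starts before Harbour Tasting ends → Harbour Tasting and Observatory Transfer overlap.
Park Visit starts before Harbour Tasting ends → Harbour Tasting and Park Visit overlap.
Observatory Transfer starts before Gallery Lunch ends → Gallery Lunch and Observatory Transfer overlap.
Park Visit starts before Gallery Lunch ends → Gallery Lunch and Park Visit overlap.
Park Visit starts before Observatory Transfer ends → Observatory Transfer and Park Visit overlap.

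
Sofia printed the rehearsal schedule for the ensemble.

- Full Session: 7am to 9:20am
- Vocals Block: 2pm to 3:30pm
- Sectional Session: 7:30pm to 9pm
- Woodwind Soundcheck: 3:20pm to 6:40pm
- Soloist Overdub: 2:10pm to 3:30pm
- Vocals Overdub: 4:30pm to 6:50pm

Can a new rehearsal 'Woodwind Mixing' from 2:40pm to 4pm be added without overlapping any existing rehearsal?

No — it overlaps Soloist Overdub, Vocals Block, Woodwind Soundcheck

Full Session: ends 9:20am at or before Woodwind Mixing starts 2:40pm → clear.
Vocals Block: starts 2pm before Woodwind Mixing ends 4pm, and ends 3:30pm after Woodwind Mixing starts 2:40pm → overlap.
Soloist Overdub: starts 2:10pm before Woodwind Mixing ends 4pm, and ends 3:30pm after Woodwind Mixing starts 2:40pm → overlap.
Woodwind Soundcheck: starts 3:20pm before Woodwind Mixing ends 4pm, and ends 6:40pm after Woodwind Mixing starts 2:40pm → overlap.
Vocals Overdub: starts 4:30pm at or after Woodwind Mixing ends 4pm → clear.
Sectional Session: starts 7:30pm at or after Woodwind Mixing ends 4pm → clear.
Woodwind Mixing overlaps Vocals Block, Soloist Overdub, Woodwind Soundcheck.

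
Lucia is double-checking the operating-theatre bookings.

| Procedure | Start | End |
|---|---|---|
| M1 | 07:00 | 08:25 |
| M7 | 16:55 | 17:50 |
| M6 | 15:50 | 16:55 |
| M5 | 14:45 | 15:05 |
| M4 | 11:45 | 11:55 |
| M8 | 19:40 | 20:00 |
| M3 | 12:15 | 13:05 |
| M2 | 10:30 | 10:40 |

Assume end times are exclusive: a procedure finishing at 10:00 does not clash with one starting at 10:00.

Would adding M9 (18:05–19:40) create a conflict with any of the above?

M1: ends 08:25 at or before M9 starts 18:05 → clear.
M2: ends 10:40 at or before M9 starts 18:05 → clear.
M4: ends 11:55 at or before M9 starts 18:05 → clear.
M3: ends 13:05 at or before M9 starts 18:05 → clear.
M5: ends 15:05 at or before M9 starts 18:05 → clear.
M6: ends 16:55 at or before M9 starts 18:05 → clear.
M7: ends 17:50 at or before M9 starts 18:05 → clear.
M8: starts 19:40 at or after M9 ends 19:40 → clear.

No — it doesn't clash with anything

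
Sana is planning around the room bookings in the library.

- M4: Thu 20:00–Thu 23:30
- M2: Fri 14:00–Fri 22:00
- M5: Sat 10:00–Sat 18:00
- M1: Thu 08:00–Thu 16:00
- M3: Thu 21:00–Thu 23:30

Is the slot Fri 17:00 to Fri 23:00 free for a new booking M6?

No — it overlaps M2

M1: ends Thu 16:00 at or before M6 starts Fri 17:00 → clear.
M4: ends Thu 23:30 at or before M6 starts Fri 17:00 → clear.
M3: ends Thu 23:30 at or before M6 starts Fri 17:00 → clear.
M2: starts Fri 14:00 before M6 ends Fri 23:00, and ends Fri 22:00 after M6 starts Fri 17:00 → overlap.
M5: starts Sat 10:00 at or after M6 ends Fri 23:00 → clear.
M6 overlaps M2.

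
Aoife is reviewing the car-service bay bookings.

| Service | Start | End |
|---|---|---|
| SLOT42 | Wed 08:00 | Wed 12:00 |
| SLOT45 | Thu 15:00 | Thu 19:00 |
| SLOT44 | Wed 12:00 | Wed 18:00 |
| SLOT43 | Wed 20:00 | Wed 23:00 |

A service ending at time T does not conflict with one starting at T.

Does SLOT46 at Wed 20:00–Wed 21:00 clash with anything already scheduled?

Yes — it overlaps SLOT43

SLOT42: ends Wed 12:00 at or before SLOT46 starts Wed 20:00 → clear.
SLOT44: ends Wed 18:00 at or before SLOT46 starts Wed 20:00 → clear.
SLOT43: starts Wed 20:00 before SLOT46 ends Wed 21:00, and ends Wed 23:00 after SLOT46 starts Wed 20:00 → overlap.
SLOT45: starts Thu 15:00 at or after SLOT46 ends Wed 21:00 → clear.
SLOT46 overlaps SLOT43.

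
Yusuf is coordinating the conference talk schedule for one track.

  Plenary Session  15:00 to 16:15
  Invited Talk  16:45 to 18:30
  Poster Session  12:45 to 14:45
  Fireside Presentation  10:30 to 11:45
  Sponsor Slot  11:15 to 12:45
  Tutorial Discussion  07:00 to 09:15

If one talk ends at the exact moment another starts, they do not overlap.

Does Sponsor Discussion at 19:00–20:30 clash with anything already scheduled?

Tutorial Discussion: ends 09:15 at or before Sponsor Discussion starts 19:00 → clear.
Fireside Presentation: ends 11:45 at or before Sponsor Discussion starts 19:00 → clear.
Sponsor Slot: ends 12:45 at or before Sponsor Discussion starts 19:00 → clear.
Poster Session: ends 14:45 at or before Sponsor Discussion starts 19:00 → clear.
Plenary Session: ends 16:15 at or before Sponsor Discussion starts 19:00 → clear.
Invited Talk: ends 18:30 at or before Sponsor Discussion starts 19:00 → clear.

No — it doesn't clash with anything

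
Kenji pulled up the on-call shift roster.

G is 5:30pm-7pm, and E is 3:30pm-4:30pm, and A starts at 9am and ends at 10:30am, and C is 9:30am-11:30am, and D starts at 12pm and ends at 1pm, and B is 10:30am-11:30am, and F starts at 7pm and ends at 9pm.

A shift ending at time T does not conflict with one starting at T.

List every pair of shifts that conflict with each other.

Two intervals overlap when each starts before the other ends.
Sorted by start: A, C, B, D, E, G, F.
C starts before A ends → A and C overlap.
B starts exactly when A ends (back-to-back, no overlap), so A has no further overlaps.
B starts before C ends → C and B overlap.
D starts after C ends, so C has no further overlaps.
D starts after B ends, so B has no further overlaps.
E starts after D ends, so D has no further overlaps.
G starts after E ends, so E has no further overlaps.
F starts exactly when G ends (back-to-back, no overlap).

A & C, B & C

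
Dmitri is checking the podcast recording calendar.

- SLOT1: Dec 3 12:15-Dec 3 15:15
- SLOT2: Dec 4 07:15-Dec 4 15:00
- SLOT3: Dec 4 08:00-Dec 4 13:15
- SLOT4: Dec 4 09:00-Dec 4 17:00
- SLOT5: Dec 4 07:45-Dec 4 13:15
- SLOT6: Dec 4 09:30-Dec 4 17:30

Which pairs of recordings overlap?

SLOT2 & SLOT3, SLOT2 & SLOT4, SLOT2 & SLOT5, SLOT2 & SLOT6, SLOT3 & SLOT4, SLOT3 & SLOT5, SLOT3 & SLOT6, SLOT4 & SLOT5, SLOT4 & SLOT6, SLOT5 & SLOT6

Sorted by start: SLOT1, SLOT2, SLOT5, SLOT3, SLOT4, SLOT6.
SLOT2 starts after SLOT1 ends — done with SLOT1.
SLOT5 starts before SLOT2 ends → SLOT2 and SLOT5 overlap.
SLOT3 starts before SLOT2 ends → SLOT2 and SLOT3 overlap.
SLOT4 starts before SLOT2 ends → SLOT2 and SLOT4 overlap.
SLOT6 starts before SLOT2 ends → SLOT2 and SLOT6 overlap.
SLOT3 starts before SLOT5 ends → SLOT5 and SLOT3 overlap.
SLOT4 starts before SLOT5 ends → SLOT5 and SLOT4 overlap.
SLOT6 starts before SLOT5 ends → SLOT5 and SLOT6 overlap.
SLOT4 starts before SLOT3 ends → SLOT3 and SLOT4 overlap.
SLOT6 starts before SLOT3 ends → SLOT3 and SLOT6 overlap.
SLOT6 starts before SLOT4 ends → SLOT4 and SLOT6 overlap.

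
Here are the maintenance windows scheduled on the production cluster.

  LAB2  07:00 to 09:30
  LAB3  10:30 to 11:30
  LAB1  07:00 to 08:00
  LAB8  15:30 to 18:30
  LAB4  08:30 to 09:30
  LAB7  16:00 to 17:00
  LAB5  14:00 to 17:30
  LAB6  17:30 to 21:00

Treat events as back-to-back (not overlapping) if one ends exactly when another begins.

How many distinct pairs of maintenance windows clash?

6

Check each pair: they overlap iff neither finishes before the other starts.
Sorted by start: LAB1, LAB2, LAB4, LAB3, LAB5, LAB8, LAB7, LAB6.
LAB2 starts before LAB1 ends → LAB1 and LAB2 overlap.
LAB4 starts after LAB1 ends; LAB1 is clear from here.
LAB4 starts before LAB2 ends → LAB2 and LAB4 overlap.
LAB3 starts after LAB2 ends; LAB2 is clear from here.
LAB3 starts after LAB4 ends; LAB4 is clear from here.
LAB5 starts after LAB3 ends; LAB3 is clear from here.
LAB8 starts before LAB5 ends → LAB5 and LAB8 overlap.
LAB7 starts before LAB5 ends → LAB5 and LAB7 overlap.
LAB6 starts exactly when LAB5 ends (back-to-back, no overlap).
LAB7 starts before LAB8 ends → LAB8 and LAB7 overlap.
LAB6 starts before LAB8 ends → LAB8 and LAB6 overlap.
LAB6 starts after LAB7 ends.
Overlapping pairs: LAB1 & LAB2, LAB2 & LAB4, LAB5 & LAB7, LAB5 & LAB8, LAB6 & LAB8, LAB7 & LAB8 — 6 in total.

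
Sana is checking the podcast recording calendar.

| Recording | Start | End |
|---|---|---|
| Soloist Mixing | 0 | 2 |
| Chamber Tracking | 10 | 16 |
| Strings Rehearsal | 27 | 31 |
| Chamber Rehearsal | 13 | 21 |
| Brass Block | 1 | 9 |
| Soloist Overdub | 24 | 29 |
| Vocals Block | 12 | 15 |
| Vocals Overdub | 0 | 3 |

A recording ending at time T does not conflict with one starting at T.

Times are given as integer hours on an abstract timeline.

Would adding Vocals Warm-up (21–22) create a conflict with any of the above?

No — it doesn't clash with anything

Vocals Overdub: ends 3 at or before Vocals Warm-up starts 21 → clear.
Soloist Mixing: ends 2 at or before Vocals Warm-up starts 21 → clear.
Brass Block: ends 9 at or before Vocals Warm-up starts 21 → clear.
Chamber Tracking: ends 16 at or before Vocals Warm-up starts 21 → clear.
Vocals Block: ends 15 at or before Vocals Warm-up starts 21 → clear.
Chamber Rehearsal: ends 21 at or before Vocals Warm-up starts 21 → clear.
Soloist Overdub: starts 24 at or after Vocals Warm-up ends 22 → clear.
Strings Rehearsal: starts 27 at or after Vocals Warm-up ends 22 → clear.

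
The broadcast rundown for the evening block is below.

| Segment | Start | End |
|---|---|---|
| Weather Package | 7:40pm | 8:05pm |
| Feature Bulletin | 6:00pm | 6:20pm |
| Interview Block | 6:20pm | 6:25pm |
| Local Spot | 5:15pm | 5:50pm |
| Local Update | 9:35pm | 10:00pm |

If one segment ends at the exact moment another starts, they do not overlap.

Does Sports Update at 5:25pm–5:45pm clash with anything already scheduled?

Yes — it overlaps Local Spot

Local Spot: starts 5:15pm before Sports Update ends 5:45pm, and ends 5:50pm after Sports Update starts 5:25pm → overlap.
Feature Bulletin: starts 6:00pm at or after Sports Update ends 5:45pm → clear.
Interview Block: starts 6:20pm at or after Sports Update ends 5:45pm → clear.
Weather Package: starts 7:40pm at or after Sports Update ends 5:45pm → clear.
Local Update: starts 9:35pm at or after Sports Update ends 5:45pm → clear.
Sports Update overlaps Local Spot.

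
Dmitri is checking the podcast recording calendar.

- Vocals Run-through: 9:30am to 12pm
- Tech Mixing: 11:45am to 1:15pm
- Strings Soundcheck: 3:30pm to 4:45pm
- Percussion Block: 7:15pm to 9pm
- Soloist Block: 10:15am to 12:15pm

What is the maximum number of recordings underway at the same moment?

3

Sort all start/end points and keep a running count:
9:30am start Vocals Run-through → 1
10:15am start Soloist Block → 2
11:45am start Tech Mixing → 3
12pm end Vocals Run-through → 2
12:15pm end Soloist Block → 1
1:15pm end Tech Mixing → 0
3:30pm start Strings Soundcheck → 1
4:45pm end Strings Soundcheck → 0
7:15pm start Percussion Block → 1
9pm end Percussion Block → 0
Peak is 3, at 11:45am (Soloist Block, Tech Mixing, Vocals Run-through).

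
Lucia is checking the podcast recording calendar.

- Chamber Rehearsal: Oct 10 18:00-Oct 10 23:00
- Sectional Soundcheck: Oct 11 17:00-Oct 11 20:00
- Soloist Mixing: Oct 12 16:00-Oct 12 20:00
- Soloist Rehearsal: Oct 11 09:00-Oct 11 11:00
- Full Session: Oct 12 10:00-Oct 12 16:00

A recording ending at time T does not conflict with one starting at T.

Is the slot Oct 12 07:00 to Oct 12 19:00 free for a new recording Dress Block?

Chamber Rehearsal: ends Oct 10 23:00 at or before Dress Block starts Oct 12 07:00 → clear.
Soloist Rehearsal: ends Oct 11 11:00 at or before Dress Block starts Oct 12 07:00 → clear.
Sectional Soundcheck: ends Oct 11 20:00 at or before Dress Block starts Oct 12 07:00 → clear.
Full Session: starts Oct 12 10:00 before Dress Block ends Oct 12 19:00, and ends Oct 12 16:00 after Dress Block starts Oct 12 07:00 → overlap.
Soloist Mixing: starts Oct 12 16:00 before Dress Block ends Oct 12 19:00, and ends Oct 12 20:00 after Dress Block starts Oct 12 07:00 → overlap.
Dress Block overlaps Soloist Mixing, Full Session.

No — it overlaps Full Session, Soloist Mixing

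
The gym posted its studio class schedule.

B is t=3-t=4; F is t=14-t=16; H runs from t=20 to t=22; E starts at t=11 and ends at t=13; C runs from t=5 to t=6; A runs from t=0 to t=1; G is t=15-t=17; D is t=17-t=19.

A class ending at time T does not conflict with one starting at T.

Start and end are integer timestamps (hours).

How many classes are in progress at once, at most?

Walk through starts and ends in time order (an end at T is processed before a start at T):
t=0 start A → 1
t=1 end A → 0
t=3 start B → 1
t=4 end B → 0
t=5 start C → 1
t=6 end C → 0
t=11 start E → 1
t=13 end E → 0
t=14 start F → 1
t=15 start G → 2
t=16 end F → 1
t=17 end G → 0
t=17 start D → 1
t=19 end D → 0
t=20 start H → 1
t=22 end H → 0
Peak is 2, at t=15 (F, G).

2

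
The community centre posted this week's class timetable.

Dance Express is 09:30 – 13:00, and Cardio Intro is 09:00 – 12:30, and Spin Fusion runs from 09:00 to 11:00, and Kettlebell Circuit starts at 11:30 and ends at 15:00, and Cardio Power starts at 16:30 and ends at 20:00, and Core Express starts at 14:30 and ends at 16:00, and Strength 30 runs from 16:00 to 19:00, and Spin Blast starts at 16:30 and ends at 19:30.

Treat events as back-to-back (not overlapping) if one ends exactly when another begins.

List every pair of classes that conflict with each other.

Cardio Intro & Dance Express, Cardio Intro & Kettlebell Circuit, Cardio Intro & Spin Fusion, Cardio Power & Spin Blast, Cardio Power & Strength 30, Core Express & Kettlebell Circuit, Dance Express & Kettlebell Circuit, Dance Express & Spin Fusion, Spin Blast & Strength 30

Check each pair: they overlap iff neither finishes before the other starts.
Sorted by start: Cardio Intro, Spin Fusion, Dance Express, Kettlebell Circuit, Core Express, Strength 30, Cardio Power, Spin Blast.
Spin Fusion starts before Cardio Intro ends → Cardio Intro and Spin Fusion overlap.
Dance Express starts before Cardio Intro ends → Cardio Intro and Dance Express overlap.
Kettlebell Circuit starts before Cardio Intro ends → Cardio Intro and Kettlebell Circuit overlap.
Core Express starts after Cardio Intro ends; Cardio Intro is clear from here.
Dance Express starts before Spin Fusion ends → Spin Fusion and Dance Express overlap.
Kettlebell Circuit starts after Spin Fusion ends; Spin Fusion is clear from here.
Kettlebell Circuit starts before Dance Express ends → Dance Express and Kettlebell Circuit overlap.
Core Express starts after Dance Express ends; Dance Express is clear from here.
Core Express starts before Kettlebell Circuit ends → Kettlebell Circuit and Core Express overlap.
Strength 30 starts after Kettlebell Circuit ends; Kettlebell Circuit is clear from here.
Strength 30 starts exactly when Core Express ends (back-to-back, no overlap); Core Express is clear from here.
Cardio Power starts before Strength 30 ends → Strength 30 and Cardio Power overlap.
Spin Blast starts before Strength 30 ends → Strength 30 and Spin Blast overlap.
Spin Blast starts before Cardio Power ends → Cardio Power and Spin Blast overlap.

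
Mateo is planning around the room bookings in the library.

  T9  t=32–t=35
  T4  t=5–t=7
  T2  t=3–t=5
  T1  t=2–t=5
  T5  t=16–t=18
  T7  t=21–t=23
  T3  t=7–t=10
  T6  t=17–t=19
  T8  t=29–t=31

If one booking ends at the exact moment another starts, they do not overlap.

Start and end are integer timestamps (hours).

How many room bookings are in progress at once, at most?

2

Sort all start/end points and keep a running count:
t=2 start T1 → 1
t=3 start T2 → 2
t=5 end T1 → 1
t=5 end T2 → 0
t=5 start T4 → 1
t=7 end T4 → 0
t=7 start T3 → 1
t=10 end T3 → 0
t=16 start T5 → 1
t=17 start T6 → 2
t=18 end T5 → 1
t=19 end T6 → 0
t=21 start T7 → 1
t=23 end T7 → 0
t=29 start T8 → 1
t=31 end T8 → 0
t=32 start T9 → 1
t=35 end T9 → 0
Peak is 2, at t=3 (T1, T2).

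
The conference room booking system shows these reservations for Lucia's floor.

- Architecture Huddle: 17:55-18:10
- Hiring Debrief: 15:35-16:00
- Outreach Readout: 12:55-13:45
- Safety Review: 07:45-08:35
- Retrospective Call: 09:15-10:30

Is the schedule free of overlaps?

Sorted by start: Safety Review, Retrospective Call, Outreach Readout, Hiring Debrief, Architecture Huddle.
Retrospective Call starts after Safety Review ends — done with Safety Review.
Outreach Readout starts after Retrospective Call ends — done with Retrospective Call.
Hiring Debrief starts after Outreach Readout ends — done with Outreach Readout.
Architecture Huddle starts after Hiring Debrief ends.
Every pair is clear; the schedule has no overlaps.

Yes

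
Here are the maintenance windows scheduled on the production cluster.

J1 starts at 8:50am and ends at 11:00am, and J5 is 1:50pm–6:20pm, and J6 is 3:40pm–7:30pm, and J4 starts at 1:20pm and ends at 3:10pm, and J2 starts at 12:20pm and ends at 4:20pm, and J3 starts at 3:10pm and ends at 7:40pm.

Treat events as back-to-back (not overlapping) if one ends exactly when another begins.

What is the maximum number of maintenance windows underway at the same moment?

4

Walk through starts and ends in time order (an end at T is processed before a start at T):
8:50am start J1 → 1
11:00am end J1 → 0
12:20pm start J2 → 1
1:20pm start J4 → 2
1:50pm start J5 → 3
3:10pm end J4 → 2
3:10pm start J3 → 3
3:40pm start J6 → 4
4:20pm end J2 → 3
6:20pm end J5 → 2
7:30pm end J6 → 1
7:40pm end J3 → 0
Peak is 4, at 3:40pm (J2, J3, J5, J6).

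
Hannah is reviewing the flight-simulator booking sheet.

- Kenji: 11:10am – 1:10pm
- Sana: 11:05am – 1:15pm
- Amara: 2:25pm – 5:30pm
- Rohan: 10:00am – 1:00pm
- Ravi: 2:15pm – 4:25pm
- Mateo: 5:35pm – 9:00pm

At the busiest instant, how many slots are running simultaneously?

3

Sweep the timeline, counting +1 at each start and −1 at each end (ends before starts at a tie):
10:00am start Rohan → 1
11:05am start Sana → 2
11:10am start Kenji → 3
1:00pm end Rohan → 2
1:10pm end Kenji → 1
1:15pm end Sana → 0
2:15pm start Ravi → 1
2:25pm start Amara → 2
4:25pm end Ravi → 1
5:30pm end Amara → 0
5:35pm start Mateo → 1
9:00pm end Mateo → 0
Peak is 3, at 11:10am (Kenji, Rohan, Sana).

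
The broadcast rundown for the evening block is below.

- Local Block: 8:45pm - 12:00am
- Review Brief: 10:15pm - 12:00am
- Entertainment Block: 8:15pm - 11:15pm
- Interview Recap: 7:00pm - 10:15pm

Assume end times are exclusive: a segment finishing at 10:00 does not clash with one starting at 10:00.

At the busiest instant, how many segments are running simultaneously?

Walk through starts and ends in time order (an end at T is processed before a start at T):
7:00pm start Interview Recap → 1
8:15pm start Entertainment Block → 2
8:45pm start Local Block → 3
10:15pm end Interview Recap → 2
10:15pm start Review Brief → 3
11:15pm end Entertainment Block → 2
12:00am end Local Block → 1
12:00am end Review Brief → 0
Peak is 3, at 8:45pm (Entertainment Block, Interview Recap, Local Block).

3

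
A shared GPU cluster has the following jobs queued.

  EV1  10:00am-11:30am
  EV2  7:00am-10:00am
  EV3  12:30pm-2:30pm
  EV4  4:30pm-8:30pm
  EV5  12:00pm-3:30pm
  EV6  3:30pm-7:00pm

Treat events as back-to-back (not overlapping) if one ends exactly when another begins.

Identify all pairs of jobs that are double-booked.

Two intervals overlap when each starts before the other ends.
Sorted by start: EV2, EV1, EV5, EV3, EV6, EV4.
EV1 starts exactly when EV2 ends (back-to-back, no overlap), so nothing later overlaps EV2 either.
EV5 starts after EV1 ends, so nothing later overlaps EV1 either.
EV3 starts before EV5 ends → EV5 and EV3 overlap.
EV6 starts exactly when EV5 ends (back-to-back, no overlap), so nothing later overlaps EV5 either.
EV6 starts after EV3 ends, so nothing later overlaps EV3 either.
EV4 starts before EV6 ends → EV6 and EV4 overlap.

EV3 & EV5, EV4 & EV6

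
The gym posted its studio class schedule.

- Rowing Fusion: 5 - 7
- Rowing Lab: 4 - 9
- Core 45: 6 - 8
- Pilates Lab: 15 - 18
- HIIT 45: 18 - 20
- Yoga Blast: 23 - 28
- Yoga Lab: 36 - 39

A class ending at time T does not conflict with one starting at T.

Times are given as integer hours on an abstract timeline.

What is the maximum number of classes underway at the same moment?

Walk through starts and ends in time order (an end at T is processed before a start at T):
4 start Rowing Lab → 1
5 start Rowing Fusion → 2
6 start Core 45 → 3
7 end Rowing Fusion → 2
8 end Core 45 → 1
9 end Rowing Lab → 0
15 start Pilates Lab → 1
18 end Pilates Lab → 0
18 start HIIT 45 → 1
20 end HIIT 45 → 0
23 start Yoga Blast → 1
28 end Yoga Blast → 0
36 start Yoga Lab → 1
39 end Yoga Lab → 0
Peak is 3, at 6 (Core 45, Rowing Fusion, Rowing Lab).

3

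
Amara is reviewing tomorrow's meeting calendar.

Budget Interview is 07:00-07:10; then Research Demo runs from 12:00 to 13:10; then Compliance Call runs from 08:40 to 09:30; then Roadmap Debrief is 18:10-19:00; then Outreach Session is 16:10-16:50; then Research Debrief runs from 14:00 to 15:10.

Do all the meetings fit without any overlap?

Yes

Check each pair: they overlap iff neither finishes before the other starts.
Sorted by start: Budget Interview, Compliance Call, Research Demo, Research Debrief, Outreach Session, Roadmap Debrief.
Compliance Call starts after Budget Interview ends, so nothing later overlaps Budget Interview either.
Research Demo starts after Compliance Call ends, so nothing later overlaps Compliance Call either.
Research Debrief starts after Research Demo ends, so nothing later overlaps Research Demo either.
Outreach Session starts after Research Debrief ends, so nothing later overlaps Research Debrief either.
Roadmap Debrief starts after Outreach Session ends.
Every pair is clear; the schedule has no overlaps.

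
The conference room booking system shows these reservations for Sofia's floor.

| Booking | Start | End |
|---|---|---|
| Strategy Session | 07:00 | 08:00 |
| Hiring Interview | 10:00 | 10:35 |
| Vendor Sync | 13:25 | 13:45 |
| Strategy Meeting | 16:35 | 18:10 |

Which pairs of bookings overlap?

none

Check each pair: they overlap iff neither finishes before the other starts.
Sorted by start: Strategy Session, Hiring Interview, Vendor Sync, Strategy Meeting.
Hiring Interview starts after Strategy Session ends, so Strategy Session has no further overlaps.
Vendor Sync starts after Hiring Interview ends, so Hiring Interview has no further overlaps.
Strategy Meeting starts after Vendor Sync ends.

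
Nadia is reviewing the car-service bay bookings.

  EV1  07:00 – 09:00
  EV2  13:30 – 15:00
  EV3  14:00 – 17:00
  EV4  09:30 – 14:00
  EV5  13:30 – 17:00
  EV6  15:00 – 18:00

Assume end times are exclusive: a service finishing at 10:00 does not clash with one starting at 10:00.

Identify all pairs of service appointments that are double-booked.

Check each pair: they overlap iff neither finishes before the other starts.
Sorted by start: EV1, EV4, EV2, EV5, EV3, EV6.
EV4 starts after EV1 ends, so nothing later overlaps EV1 either.
EV2 starts before EV4 ends → EV4 and EV2 overlap.
EV5 starts before EV4 ends → EV4 and EV5 overlap.
EV3 starts exactly when EV4 ends (back-to-back, no overlap), so nothing later overlaps EV4 either.
EV5 starts before EV2 ends → EV2 and EV5 overlap.
EV3 starts before EV2 ends → EV2 and EV3 overlap.
EV6 starts exactly when EV2 ends (back-to-back, no overlap).
EV3 starts before EV5 ends → EV5 and EV3 overlap.
EV6 starts before EV5 ends → EV5 and EV6 overlap.
EV6 starts before EV3 ends → EV3 and EV6 overlap.

EV2 & EV3, EV2 & EV4, EV2 & EV5, EV3 & EV5, EV3 & EV6, EV4 & EV5, EV5 & EV6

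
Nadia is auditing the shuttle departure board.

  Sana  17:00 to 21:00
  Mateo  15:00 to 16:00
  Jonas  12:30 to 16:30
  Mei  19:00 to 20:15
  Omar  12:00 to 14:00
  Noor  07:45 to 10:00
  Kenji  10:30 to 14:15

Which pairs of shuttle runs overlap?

Sorted by start: Noor, Kenji, Omar, Jonas, Mateo, Sana, Mei.
Kenji starts after Noor ends — done with Noor.
Omar starts before Kenji ends → Kenji and Omar overlap.
Jonas starts before Kenji ends → Kenji and Jonas overlap.
Mateo starts after Kenji ends — done with Kenji.
Jonas starts before Omar ends → Omar and Jonas overlap.
Mateo starts after Omar ends — done with Omar.
Mateo starts before Jonas ends → Jonas and Mateo overlap.
Sana starts after Jonas ends — done with Jonas.
Sana starts after Mateo ends — done with Mateo.
Mei starts before Sana ends → Sana and Mei overlap.

Jonas & Kenji, Jonas & Mateo, Jonas & Omar, Kenji & Omar, Mei & Sana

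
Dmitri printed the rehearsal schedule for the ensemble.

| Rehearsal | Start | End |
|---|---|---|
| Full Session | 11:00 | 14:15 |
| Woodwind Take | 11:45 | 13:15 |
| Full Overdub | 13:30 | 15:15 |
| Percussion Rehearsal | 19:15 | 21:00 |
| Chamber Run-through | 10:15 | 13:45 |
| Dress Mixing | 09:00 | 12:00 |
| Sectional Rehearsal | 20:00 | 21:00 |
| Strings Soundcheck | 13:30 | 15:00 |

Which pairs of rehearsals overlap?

Chamber Run-through & Dress Mixing, Chamber Run-through & Full Overdub, Chamber Run-through & Full Session, Chamber Run-through & Strings Soundcheck, Chamber Run-through & Woodwind Take, Dress Mixing & Full Session, Dress Mixing & Woodwind Take, Full Overdub & Full Session, Full Overdub & Strings Soundcheck, Full Session & Strings Soundcheck, Full Session & Woodwind Take, Percussion Rehearsal & Sectional Rehearsal

Check each pair: they overlap iff neither finishes before the other starts.
Sorted by start: Dress Mixing, Chamber Run-through, Full Session, Woodwind Take, Strings Soundcheck, Full Overdub, Percussion Rehearsal, Sectional Rehearsal.
Chamber Run-through starts before Dress Mixing ends → Dress Mixing and Chamber Run-through overlap.
Full Session starts before Dress Mixing ends → Dress Mixing and Full Session overlap.
Woodwind Take starts before Dress Mixing ends → Dress Mixing and Woodwind Take overlap.
Strings Soundcheck starts after Dress Mixing ends, so nothing later overlaps Dress Mixing either.
Full Session starts before Chamber Run-through ends → Chamber Run-through and Full Session overlap.
Woodwind Take starts before Chamber Run-through ends → Chamber Run-through and Woodwind Take overlap.
Strings Soundcheck starts before Chamber Run-through ends → Chamber Run-through and Strings Soundcheck overlap.
Full Overdub starts before Chamber Run-through ends → Chamber Run-through and Full Overdub overlap.
Percussion Rehearsal starts after Chamber Run-through ends, so nothing later overlaps Chamber Run-through either.
Woodwind Take starts before Full Session ends → Full Session and Woodwind Take overlap.
Strings Soundcheck starts before Full Session ends → Full Session and Strings Soundcheck overlap.
Full Overdub starts before Full Session ends → Full Session and Full Overdub overlap.
Percussion Rehearsal starts after Full Session ends, so nothing later overlaps Full Session either.
Strings Soundcheck starts after Woodwind Take ends, so nothing later overlaps Woodwind Take either.
Full Overdub starts before Strings Soundcheck ends → Strings Soundcheck and Full Overdub overlap.
Percussion Rehearsal starts after Strings Soundcheck ends, so nothing later overlaps Strings Soundcheck either.
Percussion Rehearsal starts after Full Overdub ends, so nothing later overlaps Full Overdub either.
Sectional Rehearsal starts before Percussion Rehearsal ends → Percussion Rehearsal and Sectional Rehearsal overlap.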